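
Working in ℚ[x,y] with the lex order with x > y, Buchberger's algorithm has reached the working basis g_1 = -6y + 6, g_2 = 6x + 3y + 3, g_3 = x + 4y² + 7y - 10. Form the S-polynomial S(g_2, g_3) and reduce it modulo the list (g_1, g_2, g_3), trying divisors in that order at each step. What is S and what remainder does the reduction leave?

S(g_2, g_3) = -4y² - 13/2y + 21/2; remainder on division = 0.

lcm(LM(g_2), LM(g_3)) = x.
S = (lcm/LT(g_2))·g_2 − (lcm/LT(g_3))·g_3 = -4y² - 13/2y + 21/2.
Reduce S modulo (g_1, g_2, g_3) in that order:
  leading term y²: subtract (⅔y)·g_1 from -4y² - 13/2y + 21/2 → -21/2y + 21/2
  leading term y: subtract (7/4)·g_1 from -21/2y + 21/2 → 0
The remainder is 0, so this S-polynomial contributes no new basis element.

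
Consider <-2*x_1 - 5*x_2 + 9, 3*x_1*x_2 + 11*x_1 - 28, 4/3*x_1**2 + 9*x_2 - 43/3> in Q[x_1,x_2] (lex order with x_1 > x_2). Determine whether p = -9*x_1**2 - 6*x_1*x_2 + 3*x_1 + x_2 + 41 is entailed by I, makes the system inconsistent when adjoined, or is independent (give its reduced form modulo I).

-9*x_1**2 - 6*x_1*x_2 + 3*x_1 + x_2 + 41 lies in I (it reduces to 0).

First compute the reduced Gröbner basis of I by Buchberger's algorithm.
f_1 = -2*x_1 - 5*x_2 + 9, LT = x_1.
f_2 = 3*x_1*x_2 + 11*x_1 - 28, LT = x_1*x_2.
f_3 = 4/3*x_1**2 + 9*x_2 - 43/3, LT = x_1**2.

S(f_1,f_2): lcm = x_1*x_2. S = -11/3*x_1 + 5/2*x_2**2 - 9/2*x_2 + 28/3.
  leading term x_1: subtract (11/6)·f_1 from -11/3*x_1 + 5/2*x_2**2 - 9/2*x_2 + 28/3 → 5/2*x_2**2 + 14/3*x_2 - 43/6
  leading term x_2**2: no divisor's leading term divides it; move 5/2*x_2**2 to the remainder.
  leading term x_2: no divisor's leading term divides it; move 14/3*x_2 to the remainder.
  leading term 1: no divisor's leading term divides it; move -43/6 to the remainder.
  remainder 5/2*x_2**2 + 14/3*x_2 - 43/6 ≠ 0; add h_4 = 5/2*x_2**2 + 14/3*x_2 - 43/6 to the basis.

S(f_1,f_3): lcm = x_1**2. S = 5/2*x_1*x_2 - 9/2*x_1 - 27/4*x_2 + 43/4.
  leading term x_1*x_2: subtract (-5/4*x_2)·f_1 from 5/2*x_1*x_2 - 9/2*x_1 - 27/4*x_2 + 43/4 → -9/2*x_1 - 25/4*x_2**2 + 9/2*x_2 + 43/4
  leading term x_1: subtract (9/4)·f_1 from -9/2*x_1 - 25/4*x_2**2 + 9/2*x_2 + 43/4 → -25/4*x_2**2 + 63/4*x_2 - 19/2
  leading term x_2**2: subtract (-5/2)·h_4 from -25/4*x_2**2 + 63/4*x_2 - 19/2 → 329/12*x_2 - 329/12
  leading term x_2: no divisor's leading term divides it; move 329/12*x_2 to the remainder.
  leading term 1: no divisor's leading term divides it; move -329/12 to the remainder.
  remainder 329/12*x_2 - 329/12 ≠ 0; add h_5 = 329/12*x_2 - 329/12 to the basis.

The other S-polynomials (S(f_2,f_3), S(f_1,h_4), S(f_2,h_4), S(f_3,h_4), S(f_1,h_5), S(f_2,h_5), S(f_3,h_5), S(h_4,h_5)) all reduce to 0 modulo the current basis, so we have a Gröbner basis.
Inter-reduce: drop elements whose leading term is divisible by another's, tail-reduce, and make monic.
Reduced Gröbner basis: {x_1 - 2, x_2 - 1}.
Label its elements g_1 = x_1 - 2, g_2 = x_2 - 1.

Reduce p = -9*x_1**2 - 6*x_1*x_2 + 3*x_1 + x_2 + 41 modulo G:
  leading term x_1**2: subtract (-9*x_1)·g_1 from -9*x_1**2 - 6*x_1*x_2 + 3*x_1 + x_2 + 41 → -6*x_1*x_2 - 15*x_1 + x_2 + 41
  leading term x_1*x_2: subtract (-6*x_2)·g_1 from -6*x_1*x_2 - 15*x_1 + x_2 + 41 → -15*x_1 - 11*x_2 + 41
  leading term x_1: subtract (-15)·g_1 from -15*x_1 - 11*x_2 + 41 → -11*x_2 + 11
  leading term x_2: subtract (-11)·g_2 from -11*x_2 + 11 → 0
  normal form = 0.
Since the normal form is 0, p ∈ I.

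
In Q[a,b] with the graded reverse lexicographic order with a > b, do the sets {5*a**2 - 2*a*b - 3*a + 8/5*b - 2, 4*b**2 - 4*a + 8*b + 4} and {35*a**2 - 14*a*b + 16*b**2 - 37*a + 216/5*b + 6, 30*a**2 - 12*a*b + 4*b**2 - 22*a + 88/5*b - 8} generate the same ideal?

Two ideals are equal iff their reduced Gröbner bases coincide (the reduced basis is unique for a fixed ordering).
Buchberger on the first generating set:
f_1 = 5*a**2 - 2*a*b - 3*a + 8/5*b - 2, LT = a**2.
f_2 = 4*b**2 - 4*a + 8*b + 4, LT = b**2.

The S-polynomials (S(f_1,f_2)) all reduce to 0 modulo the current basis, so we have a Gröbner basis.
Inter-reduce: drop elements whose leading term is divisible by another's, tail-reduce, and make monic.
Reduced Gröbner basis: {a**2 - 2/5*a*b - 3/5*a + 8/25*b - 2/5, b**2 - a + 2*b + 1}.

Buchberger on the second generating set:
h_1 = 35*a**2 - 14*a*b + 16*b**2 - 37*a + 216/5*b + 6, LT = a**2.
h_2 = 30*a**2 - 12*a*b + 4*b**2 - 22*a + 88/5*b - 8, LT = a**2.

S(h_1,h_2): lcm = a**2. S = 34/105*b**2 - 34/105*a + 68/105*b + 46/105.
  leading term b**2: no divisor's leading term divides it; move 34/105*b**2 to the remainder.
  leading term a: no divisor's leading term divides it; move -34/105*a to the remainder.
  leading term b: no divisor's leading term divides it; move 68/105*b to the remainder.
  leading term 1: no divisor's leading term divides it; move 46/105 to the remainder.
  remainder 34/105*b**2 - 34/105*a + 68/105*b + 46/105 ≠ 0; add k_3 = 34/105*b**2 - 34/105*a + 68/105*b + 46/105 to the basis.

The other S-polynomials (S(h_1,k_3), S(h_2,k_3)) all reduce to 0 modulo the current basis, so we have a Gröbner basis.
Inter-reduce: drop elements whose leading term is divisible by another's, tail-reduce, and make monic.
Reduced Gröbner basis: {a**2 - 2/5*a*b - 3/5*a + 8/25*b - 38/85, b**2 - a + 2*b + 23/17}.

Since the reduced bases disagree, the two ideals are not the same.

No, the ideals differ.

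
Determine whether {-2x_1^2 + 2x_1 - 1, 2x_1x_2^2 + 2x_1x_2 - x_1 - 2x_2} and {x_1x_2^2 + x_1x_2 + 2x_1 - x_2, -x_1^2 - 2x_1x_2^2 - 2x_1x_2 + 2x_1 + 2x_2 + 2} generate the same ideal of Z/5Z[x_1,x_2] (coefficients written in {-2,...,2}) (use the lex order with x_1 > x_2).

Since reduced Gröbner bases are canonical representatives of ideals under a given ordering, it suffices to compute and compare them.
Buchberger on the first generating set:
f_1 = -2x_1^2 + 2x_1 - 1, LT = x_1^2.
f_2 = 2x_1x_2^2 + 2x_1x_2 - x_1 - 2x_2, LT = x_1x_2^2.

S(f_1,f_2): lcm = x_1^2x_2^2. S = -x_1^2x_2 - 2x_1^2 - x_1x_2^2 + x_1x_2 - 2x_2^2.
  reduce S modulo (f_1, f_2):
  remainder x_1x_2 - 2x_2^2 + 2x_2 + 1 ≠ 0; add g_3 = x_1x_2 - 2x_2^2 + 2x_2 + 1 to the basis.

S(f_2,g_3): lcm = x_1x_2^2. S = x_1x_2 + 2x_1 + 2x_2^3 - 2x_2^2 - 2x_2.
  reduce S modulo (f_1, f_2, g_3):
  remainder 2x_1 + 2x_2^3 + x_2 - 1 ≠ 0; add g_4 = 2x_1 + 2x_2^3 + x_2 - 1 to the basis.

S(f_2,g_4): lcm = x_1x_2^2. S = x_1x_2 + 2x_1 - x_2^5 + 2x_2^3 - 2x_2^2 - x_2.
  reduce S modulo (f_1, f_2, g_3, g_4):
  remainder -x_2^5 + x_2 ≠ 0; add g_5 = -x_2^5 + x_2 to the basis.

S(g_3,g_4): lcm = x_1x_2. S = -x_2^4 + 1.
  reduce S modulo (f_1, f_2, g_3, g_4, g_5):
  remainder -x_2^4 + 1 ≠ 0; add g_6 = -x_2^4 + 1 to the basis.

The other S-polynomials (S(f_1,g_3), S(f_1,g_4), S(f_1,g_5), S(f_2,g_5), S(g_3,g_5), S(g_4,g_5), S(f_1,g_6), S(f_2,g_6), S(g_3,g_6), S(g_4,g_6), S(g_5,g_6)) all reduce to 0 modulo the current basis, so we have a Gröbner basis.
Inter-reduce: drop elements whose leading term is divisible by another's, tail-reduce, and make monic.
Reduced Gröbner basis: {x_1 + x_2^3 - 2x_2 + 2, x_2^4 - 1}.

Buchberger on the second generating set:
h_1 = x_1x_2^2 + x_1x_2 + 2x_1 - x_2, LT = x_1x_2^2.
h_2 = -x_1^2 - 2x_1x_2^2 - 2x_1x_2 + 2x_1 + 2x_2 + 2, LT = x_1^2.

S(h_1,h_2): lcm = x_1^2x_2^2. S = x_1^2x_2 + 2x_1^2 - 2x_1x_2^4 - 2x_1x_2^3 + 2x_1x_2^2 - x_1x_2 + 2x_2^3 + 2x_2^2.
  reduce S modulo (h_1, h_2):
  remainder -x_1x_2 + 2x_2^2 - 2x_2 - 1 ≠ 0; add k_3 = -x_1x_2 + 2x_2^2 - 2x_2 - 1 to the basis.

S(h_1,k_3): lcm = x_1x_2^2. S = x_1x_2 + 2x_1 + 2x_2^3 - 2x_2^2 - 2x_2.
  reduce S modulo (h_1, h_2, k_3):
  remainder 2x_1 + 2x_2^3 + x_2 - 1 ≠ 0; add k_4 = 2x_1 + 2x_2^3 + x_2 - 1 to the basis.

S(h_1,k_4): lcm = x_1x_2^2. S = x_1x_2 + 2x_1 - x_2^5 + 2x_2^3 - 2x_2^2 - x_2.
  reduce S modulo (h_1, h_2, k_3, k_4):
  remainder -x_2^5 + x_2 ≠ 0; add k_5 = -x_2^5 + x_2 to the basis.

S(k_3,k_4): lcm = x_1x_2. S = -x_2^4 + 1.
  reduce S modulo (h_1, h_2, k_3, k_4, k_5):
  remainder -x_2^4 + 1 ≠ 0; add k_6 = -x_2^4 + 1 to the basis.

The other S-polynomials (S(h_2,k_3), S(h_2,k_4), S(h_1,k_5), S(h_2,k_5), S(k_3,k_5), S(k_4,k_5), S(h_1,k_6), S(h_2,k_6), S(k_3,k_6), S(k_4,k_6), S(k_5,k_6)) all reduce to 0 modulo the current basis, so we have a Gröbner basis.
Inter-reduce: drop elements whose leading term is divisible by another's, tail-reduce, and make monic.
Reduced Gröbner basis: {x_1 + x_2^3 - 2x_2 + 2, x_2^4 - 1}.

These coincide, so the ideals are equal.

Yes, the ideals are equal.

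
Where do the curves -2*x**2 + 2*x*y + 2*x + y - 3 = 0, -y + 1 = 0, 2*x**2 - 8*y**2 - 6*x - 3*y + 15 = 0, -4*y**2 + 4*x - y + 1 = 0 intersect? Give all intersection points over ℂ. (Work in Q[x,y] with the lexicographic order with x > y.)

{(1, 1)}

Compute a lex Gröbner basis by Buchberger's algorithm.
f_1 = -2*x**2 + 2*x*y + 2*x + y - 3, LT = x**2.
f_2 = -y + 1, LT = y.
f_3 = 2*x**2 - 6*x - 8*y**2 - 3*y + 15, LT = x**2.
f_4 = 4*x - 4*y**2 - y + 1, LT = x.

S(f_1,f_2): leading monomials are coprime, so the S-polynomial reduces to 0 (Buchberger's first criterion).
S(f_1,f_3): lcm = x**2. S = -x*y + 2*x + 4*y**2 + y - 6.
  leading term x*y: subtract (x)·f_2 from -x*y + 2*x + 4*y**2 + y - 6 → x + 4*y**2 + y - 6
  leading term x: subtract (1/4)·f_4 from x + 4*y**2 + y - 6 → 5*y**2 + 5/4*y - 25/4
  leading term y**2: subtract (-5*y)·f_2 from 5*y**2 + 5/4*y - 25/4 → 25/4*y - 25/4
  leading term y: subtract (-25/4)·f_2 from 25/4*y - 25/4 → 0
  remainder 0.

S(f_1,f_4): lcm = x**2. S = x*y**2 - 3/4*x*y - 5/4*x - 1/2*y + 3/2.
  leading term x*y**2: subtract (-x*y)·f_2 from x*y**2 - 3/4*x*y - 5/4*x - 1/2*y + 3/2 → 1/4*x*y - 5/4*x - 1/2*y + 3/2
  leading term x*y: subtract (-1/4*x)·f_2 from 1/4*x*y - 5/4*x - 1/2*y + 3/2 → -x - 1/2*y + 3/2
  leading term x: subtract (-1/4)·f_4 from -x - 1/2*y + 3/2 → -y**2 - 3/4*y + 7/4
  leading term y**2: subtract (y)·f_2 from -y**2 - 3/4*y + 7/4 → -7/4*y + 7/4
  leading term y: subtract (7/4)·f_2 from -7/4*y + 7/4 → 0
  remainder 0.

S(f_2,f_3): leading monomials are coprime, so the S-polynomial reduces to 0 (Buchberger's first criterion).
S(f_2,f_4): leading monomials are coprime, so the S-polynomial reduces to 0 (Buchberger's first criterion).
S(f_3,f_4): lcm = x**2. S = x*y**2 + 1/4*x*y - 13/4*x - 4*y**2 - 3/2*y + 15/2.
  leading term x*y**2: subtract (-x*y)·f_2 from x*y**2 + 1/4*x*y - 13/4*x - 4*y**2 - 3/2*y + 15/2 → 5/4*x*y - 13/4*x - 4*y**2 - 3/2*y + 15/2
  leading term x*y: subtract (-5/4*x)·f_2 from 5/4*x*y - 13/4*x - 4*y**2 - 3/2*y + 15/2 → -2*x - 4*y**2 - 3/2*y + 15/2
  leading term x: subtract (-1/2)·f_4 from -2*x - 4*y**2 - 3/2*y + 15/2 → -6*y**2 - 2*y + 8
  leading term y**2: subtract (6*y)·f_2 from -6*y**2 - 2*y + 8 → -8*y + 8
  leading term y: subtract (8)·f_2 from -8*y + 8 → 0
  remainder 0.

Every S-polynomial of the final basis reduces to 0, so we have a Gröbner basis.
Inter-reduce: drop elements whose leading term is divisible by another's, tail-reduce, and make monic.
Reduced Gröbner basis: {x - 1, y - 1}.

A lex Gröbner basis eliminates variables successively. Here y - 1 depends only on y, with roots {1}; lifting each root through the earlier basis elements recovers the full solutions.
  y = 1: the earlier basis element becomes x - 1 = 0, giving x = 1 — point (1, 1).
Each listed point satisfies every original equation (direct substitution).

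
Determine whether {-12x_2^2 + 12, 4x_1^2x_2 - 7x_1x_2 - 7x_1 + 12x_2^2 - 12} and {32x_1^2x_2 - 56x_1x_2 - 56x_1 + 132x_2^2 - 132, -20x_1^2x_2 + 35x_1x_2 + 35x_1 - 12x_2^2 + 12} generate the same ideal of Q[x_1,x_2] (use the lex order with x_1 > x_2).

Yes, the ideals are equal.

Since reduced Gröbner bases are canonical representatives of ideals under a given ordering, it suffices to compute and compare them.
Buchberger on the first generating set:
f_1 = -12x_2^2 + 12, LT = x_2^2.
f_2 = 4x_1^2x_2 - 7x_1x_2 - 7x_1 + 12x_2^2 - 12, LT = x_1^2x_2.

S(f_1,f_2): lcm = x_1^2x_2^2. S = -x_1^2 + 7/4x_1x_2^2 + 7/4x_1x_2 - 3x_2^3 + 3x_2.
  leading term x_1^2: no divisor's leading term divides it; move -x_1^2 to the remainder.
  leading term x_1x_2^2: subtract (-7/48x_1)·f_1 from 7/4x_1x_2^2 + 7/4x_1x_2 - 3x_2^3 + 3x_2 → 7/4x_1x_2 + 7/4x_1 - 3x_2^3 + 3x_2
  leading term x_1x_2: no divisor's leading term divides it; move 7/4x_1x_2 to the remainder.
  leading term x_1: no divisor's leading term divides it; move 7/4x_1 to the remainder.
  leading term x_2^3: subtract (1/4x_2)·f_1 from -3x_2^3 + 3x_2 → 0
  remainder -x_1^2 + 7/4x_1x_2 + 7/4x_1 ≠ 0; add g_3 = -x_1^2 + 7/4x_1x_2 + 7/4x_1 to the basis.

The other S-polynomials (S(f_1,g_3), S(f_2,g_3)) all reduce to 0 modulo the current basis, so we have a Gröbner basis.
Inter-reduce: drop elements whose leading term is divisible by another's, tail-reduce, and make monic.
Reduced Gröbner basis: {x_1^2 - 7/4x_1x_2 - 7/4x_1, x_2^2 - 1}.

Buchberger on the second generating set:
h_1 = 32x_1^2x_2 - 56x_1x_2 - 56x_1 + 132x_2^2 - 132, LT = x_1^2x_2.
h_2 = -20x_1^2x_2 + 35x_1x_2 + 35x_1 - 12x_2^2 + 12, LT = x_1^2x_2.

S(h_1,h_2): lcm = x_1^2x_2. S = 141/40x_2^2 - 141/40.
  leading term x_2^2: no divisor's leading term divides it; move 141/40x_2^2 to the remainder.
  leading term 1: no divisor's leading term divides it; move -141/40 to the remainder.
  remainder 141/40x_2^2 - 141/40 ≠ 0; add k_3 = 141/40x_2^2 - 141/40 to the basis.

S(h_1,k_3): lcm = x_1^2x_2^2. S = x_1^2 - 7/4x_1x_2^2 - 7/4x_1x_2 + 33/8x_2^3 - 33/8x_2.
  leading term x_1^2: no divisor's leading term divides it; move x_1^2 to the remainder.
  leading term x_1x_2^2: subtract (-70/141x_1)·k_3 from -7/4x_1x_2^2 - 7/4x_1x_2 + 33/8x_2^3 - 33/8x_2 → -7/4x_1x_2 - 7/4x_1 + 33/8x_2^3 - 33/8x_2
  leading term x_1x_2: no divisor's leading term divides it; move -7/4x_1x_2 to the remainder.
  leading term x_1: no divisor's leading term divides it; move -7/4x_1 to the remainder.
  leading term x_2^3: subtract (55/47x_2)·k_3 from 33/8x_2^3 - 33/8x_2 → 0
  remainder x_1^2 - 7/4x_1x_2 - 7/4x_1 ≠ 0; add k_4 = x_1^2 - 7/4x_1x_2 - 7/4x_1 to the basis.

The other S-polynomials (S(h_2,k_3), S(h_1,k_4), S(h_2,k_4), S(k_3,k_4)) all reduce to 0 modulo the current basis, so we have a Gröbner basis.
Inter-reduce: drop elements whose leading term is divisible by another's, tail-reduce, and make monic.
Reduced Gröbner basis: {x_1^2 - 7/4x_1x_2 - 7/4x_1, x_2^2 - 1}.

These coincide, so the ideals are equal.
The choice of monomial ordering does not affect the verdict — as long as both bases are computed under the same ordering, their equality decides ideal equality.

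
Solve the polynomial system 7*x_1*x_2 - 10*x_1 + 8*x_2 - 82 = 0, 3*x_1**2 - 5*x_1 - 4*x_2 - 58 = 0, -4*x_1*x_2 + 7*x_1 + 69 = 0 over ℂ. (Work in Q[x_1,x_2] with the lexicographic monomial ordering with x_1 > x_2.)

Compute a lex Gröbner basis by Buchberger's algorithm.
f_1 = 7*x_1*x_2 - 10*x_1 + 8*x_2 - 82, LT = x_1*x_2.
f_2 = 3*x_1**2 - 5*x_1 - 4*x_2 - 58, LT = x_1**2.
f_3 = -4*x_1*x_2 + 7*x_1 + 69, LT = x_1*x_2.

S(f_1,f_2): lcm = x_1**2*x_2. S = -10/7*x_1**2 + 59/21*x_1*x_2 - 82/7*x_1 + 4/3*x_2**2 + 58/3*x_2.
  leading term x_1**2: subtract (-10/21)·f_2 from -10/7*x_1**2 + 59/21*x_1*x_2 - 82/7*x_1 + 4/3*x_2**2 + 58/3*x_2 → 59/21*x_1*x_2 - 296/21*x_1 + 4/3*x_2**2 + 122/7*x_2 - 580/21
  leading term x_1*x_2: subtract (59/147)·f_1 from 59/21*x_1*x_2 - 296/21*x_1 + 4/3*x_2**2 + 122/7*x_2 - 580/21 → -494/49*x_1 + 4/3*x_2**2 + 2090/147*x_2 + 778/147
  leading term x_1: no divisor's leading term divides it; move -494/49*x_1 to the remainder.
  leading term x_2**2: no divisor's leading term divides it; move 4/3*x_2**2 to the remainder.
  leading term x_2: no divisor's leading term divides it; move 2090/147*x_2 to the remainder.
  leading term 1: no divisor's leading term divides it; move 778/147 to the remainder.
  remainder -494/49*x_1 + 4/3*x_2**2 + 2090/147*x_2 + 778/147 ≠ 0; add h_4 = -494/49*x_1 + 4/3*x_2**2 + 2090/147*x_2 + 778/147 to the basis.

S(f_1,f_3): lcm = x_1*x_2. S = 9/28*x_1 + 8/7*x_2 + 155/28.
  leading term x_1: subtract (-63/1976)·h_4 from 9/28*x_1 + 8/7*x_2 + 155/28 → 21/494*x_2**2 + 83/52*x_2 + 1409/247
  leading term x_2**2: no divisor's leading term divides it; move 21/494*x_2**2 to the remainder.
  leading term x_2: no divisor's leading term divides it; move 83/52*x_2 to the remainder.
  leading term 1: no divisor's leading term divides it; move 1409/247 to the remainder.
  remainder 21/494*x_2**2 + 83/52*x_2 + 1409/247 ≠ 0; add h_5 = 21/494*x_2**2 + 83/52*x_2 + 1409/247 to the basis.

S(f_2,f_3): lcm = x_1**2*x_2. S = 7/4*x_1**2 - 5/3*x_1*x_2 + 69/4*x_1 - 4/3*x_2**2 - 58/3*x_2.
  leading term x_1**2: subtract (7/12)·f_2 from 7/4*x_1**2 - 5/3*x_1*x_2 + 69/4*x_1 - 4/3*x_2**2 - 58/3*x_2 → -5/3*x_1*x_2 + 121/6*x_1 - 4/3*x_2**2 - 17*x_2 + 203/6
  leading term x_1*x_2: subtract (-5/21)·f_1 from -5/3*x_1*x_2 + 121/6*x_1 - 4/3*x_2**2 - 17*x_2 + 203/6 → 249/14*x_1 - 4/3*x_2**2 - 317/21*x_2 + 601/42
  leading term x_1: subtract (-1743/988)·h_4 from 249/14*x_1 - 4/3*x_2**2 - 317/21*x_2 + 601/42 → 755/741*x_2**2 + 779/78*x_2 + 17522/741
  leading term x_2**2: subtract (1510/63)·h_5 from 755/741*x_2**2 + 779/78*x_2 + 17522/741 → -1781/63*x_2 - 7124/63
  leading term x_2: no divisor's leading term divides it; move -1781/63*x_2 to the remainder.
  leading term 1: no divisor's leading term divides it; move -7124/63 to the remainder.
  remainder -1781/63*x_2 - 7124/63 ≠ 0; add h_6 = -1781/63*x_2 - 7124/63 to the basis.

The other S-polynomials (S(f_1,h_4), S(f_2,h_4), S(f_3,h_4), S(f_1,h_5), S(f_2,h_5), S(f_3,h_5), S(h_4,h_5), S(f_1,h_6), S(f_2,h_6), S(f_3,h_6), S(h_4,h_6), S(h_5,h_6)) all reduce to 0 modulo the current basis, so we have a Gröbner basis.
Inter-reduce: drop elements whose leading term is divisible by another's, tail-reduce, and make monic.
Reduced Gröbner basis: {x_1 + 3, x_2 + 4}.

A lex Gröbner basis eliminates variables successively. Here x_2 + 4 depends only on x_2, with roots {-4}; lifting each root through the earlier basis elements recovers the full solutions.
  x_2 = -4: the earlier basis element becomes x_1 + 3 = 0, giving x_1 = -3 — point (-3, -4).
Each listed point satisfies every original equation (direct substitution).

{(-3, -4)}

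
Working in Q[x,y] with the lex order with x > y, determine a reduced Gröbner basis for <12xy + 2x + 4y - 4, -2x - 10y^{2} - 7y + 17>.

G = {x + 5y^{2} + \tfrac{7}{2}y - \tfrac{17}{2}, y^{3} + \tfrac{13}{15}y^{2} - \tfrac{33}{20}y - \tfrac{13}{60}}

f_1 = 12xy + 2x + 4y - 4, LT = xy.
f_2 = -2x - 10y^{2} - 7y + 17, LT = x.

S(f_1,f_2): lcm = xy. S = \tfrac{1}{6}x - 5y^{3} - \tfrac{7}{2}y^{2} + \tfrac{53}{6}y - \tfrac{1}{3}.
  leading term x: subtract (-\tfrac{1}{12})·f_2 from \tfrac{1}{6}x - 5y^{3} - \tfrac{7}{2}y^{2} + \tfrac{53}{6}y - \tfrac{1}{3} → -5y^{3} - \tfrac{13}{3}y^{2} + \tfrac{33}{4}y + \tfrac{13}{12}
  leading term y^{3}: no divisor's leading term divides it; move -5y^{3} to the remainder.
  leading term y^{2}: no divisor's leading term divides it; move -\tfrac{13}{3}y^{2} to the remainder.
  leading term y: no divisor's leading term divides it; move \tfrac{33}{4}y to the remainder.
  leading term 1: no divisor's leading term divides it; move \tfrac{13}{12} to the remainder.
  remainder -5y^{3} - \tfrac{13}{3}y^{2} + \tfrac{33}{4}y + \tfrac{13}{12} ≠ 0; add g_3 = -5y^{3} - \tfrac{13}{3}y^{2} + \tfrac{33}{4}y + \tfrac{13}{12} to the basis.

The other S-polynomials (S(f_1,g_3), S(f_2,g_3)) all reduce to 0 modulo the current basis, so we have a Gröbner basis.
Inter-reduce: drop elements whose leading term is divisible by another's, tail-reduce, and make monic.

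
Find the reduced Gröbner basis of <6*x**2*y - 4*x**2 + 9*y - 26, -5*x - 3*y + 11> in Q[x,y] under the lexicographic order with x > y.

G = {x + 3/5*y - 11/5, y**3 - 8*y**2 + 45/2*y - 21}

f_1 = 6*x**2*y - 4*x**2 + 9*y - 26, LT = x**2*y.
f_2 = -5*x - 3*y + 11, LT = x.

S(f_1,f_2): lcm = x**2*y. S = -2/3*x**2 - 3/5*x*y**2 + 11/5*x*y + 3/2*y - 13/3.
  leading term x**2: subtract (2/15*x)·f_2 from -2/3*x**2 - 3/5*x*y**2 + 11/5*x*y + 3/2*y - 13/3 → -3/5*x*y**2 + 13/5*x*y - 22/15*x + 3/2*y - 13/3
  leading term x*y**2: subtract (3/25*y**2)·f_2 from -3/5*x*y**2 + 13/5*x*y - 22/15*x + 3/2*y - 13/3 → 13/5*x*y - 22/15*x + 9/25*y**3 - 33/25*y**2 + 3/2*y - 13/3
  leading term x*y: subtract (-13/25*y)·f_2 from 13/5*x*y - 22/15*x + 9/25*y**3 - 33/25*y**2 + 3/2*y - 13/3 → -22/15*x + 9/25*y**3 - 72/25*y**2 + 361/50*y - 13/3
  leading term x: subtract (22/75)·f_2 from -22/15*x + 9/25*y**3 - 72/25*y**2 + 361/50*y - 13/3 → 9/25*y**3 - 72/25*y**2 + 81/10*y - 189/25
  leading term y**3: no divisor's leading term divides it; move 9/25*y**3 to the remainder.
  leading term y**2: no divisor's leading term divides it; move -72/25*y**2 to the remainder.
  leading term y: no divisor's leading term divides it; move 81/10*y to the remainder.
  leading term 1: no divisor's leading term divides it; move -189/25 to the remainder.
  remainder 9/25*y**3 - 72/25*y**2 + 81/10*y - 189/25 ≠ 0; add g_3 = 9/25*y**3 - 72/25*y**2 + 81/10*y - 189/25 to the basis.

The other S-polynomials (S(f_1,g_3), S(f_2,g_3)) all reduce to 0 modulo the current basis, so we have a Gröbner basis.
Inter-reduce: drop elements whose leading term is divisible by another's, tail-reduce, and make monic.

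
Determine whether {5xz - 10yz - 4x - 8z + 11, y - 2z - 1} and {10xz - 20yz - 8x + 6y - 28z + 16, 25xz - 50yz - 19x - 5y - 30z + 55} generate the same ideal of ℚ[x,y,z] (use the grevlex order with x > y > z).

No, the ideals differ.

Two ideals are equal iff their reduced Gröbner bases coincide (the reduced basis is unique for a fixed ordering).
Buchberger on the first generating set:
f_1 = 5xz - 10yz - 4x - 8z + 11, LT = xz.
f_2 = y - 2z - 1, LT = y.

The S-polynomials (S(f_1,f_2)) all reduce to 0 modulo the current basis, so we have a Gröbner basis.
Inter-reduce: drop elements whose leading term is divisible by another's, tail-reduce, and make monic.
Reduced Gröbner basis: {xz - 4z² - ⅘x - 18/5z + 11/5, y - 2z - 1}.

Buchberger on the second generating set:
h_1 = 10xz - 20yz - 8x + 6y - 28z + 16, LT = xz.
h_2 = 25xz - 50yz - 19x - 5y - 30z + 55, LT = xz.

S(h_1,h_2): lcm = xz. S = -1/25x + ⅘y - 8/5z - ⅗.
  leading term x: no divisor's leading term divides it; move -1/25x to the remainder.
  leading term y: no divisor's leading term divides it; move ⅘y to the remainder.
  leading term z: no divisor's leading term divides it; move -8/5z to the remainder.
  leading term 1: no divisor's leading term divides it; move -⅗ to the remainder.
  remainder -1/25x + ⅘y - 8/5z - ⅗ ≠ 0; add k_3 = -1/25x + ⅘y - 8/5z - ⅗ to the basis.

S(h_1,k_3): lcm = xz. S = 18yz - 40z² - ⅘x + ⅗y - 89/5z + 8/5.
  leading term yz: no divisor's leading term divides it; move 18yz to the remainder.
  leading term z²: no divisor's leading term divides it; move -40z² to the remainder.
  leading term x: subtract (20)·k_3 from -⅘x + ⅗y - 89/5z + 8/5 → -77/5y + 71/5z + 68/5
  leading term y: no divisor's leading term divides it; move -77/5y to the remainder.
  leading term z: no divisor's leading term divides it; move 71/5z to the remainder.
  leading term 1: no divisor's leading term divides it; move 68/5 to the remainder.
  remainder 18yz - 40z² - 77/5y + 71/5z + 68/5 ≠ 0; add k_4 = 18yz - 40z² - 77/5y + 71/5z + 68/5 to the basis.

The other S-polynomials (S(h_2,k_3), S(h_1,k_4), S(h_2,k_4), S(k_3,k_4)) all reduce to 0 modulo the current basis, so we have a Gröbner basis.
Inter-reduce: drop elements whose leading term is divisible by another's, tail-reduce, and make monic.
Reduced Gröbner basis: {yz - 20/9z² - 77/90y + 71/90z + 34/45, x - 20y + 40z + 15}.

Since the reduced bases disagree, the two ideals are not the same.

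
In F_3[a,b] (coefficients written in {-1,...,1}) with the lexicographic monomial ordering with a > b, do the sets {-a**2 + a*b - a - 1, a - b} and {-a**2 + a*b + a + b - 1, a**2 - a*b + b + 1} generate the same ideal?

For a fixed monomial order, each ideal has a unique reduced Gröbner basis; comparing bases decides equality.
Buchberger on the first generating set:
f_1 = -a**2 + a*b - a - 1, LT = a**2.
f_2 = a - b, LT = a.

S(f_1,f_2): lcm = a**2. S = a + 1.
  leading term a: subtract (1)·f_2 from a + 1 → b + 1
  leading term b: no divisor's leading term divides it; move b to the remainder.
  leading term 1: no divisor's leading term divides it; move 1 to the remainder.
  remainder b + 1 ≠ 0; add g_3 = b + 1 to the basis.

The other S-polynomials (S(f_1,g_3), S(f_2,g_3)) all reduce to 0 modulo the current basis, so we have a Gröbner basis.
Inter-reduce: drop elements whose leading term is divisible by another's, tail-reduce, and make monic.
Reduced Gröbner basis: {a + 1, b + 1}.

Buchberger on the second generating set:
h_1 = -a**2 + a*b + a + b - 1, LT = a**2.
h_2 = a**2 - a*b + b + 1, LT = a**2.

S(h_1,h_2): lcm = a**2. S = -a + b.
  leading term a: no divisor's leading term divides it; move -a to the remainder.
  leading term b: no divisor's leading term divides it; move b to the remainder.
  remainder -a + b ≠ 0; add k_3 = -a + b to the basis.

S(h_1,k_3): lcm = a**2. S = -a - b + 1.
  leading term a: subtract (1)·k_3 from -a - b + 1 → b + 1
  leading term b: no divisor's leading term divides it; move b to the remainder.
  leading term 1: no divisor's leading term divides it; move 1 to the remainder.
  remainder b + 1 ≠ 0; add k_4 = b + 1 to the basis.

The other S-polynomials (S(h_2,k_3), S(h_1,k_4), S(h_2,k_4), S(k_3,k_4)) all reduce to 0 modulo the current basis, so we have a Gröbner basis.
Inter-reduce: drop elements whose leading term is divisible by another's, tail-reduce, and make monic.
Reduced Gröbner basis: {a + 1, b + 1}.

These coincide, so the ideals are equal.

Yes, the ideals are equal.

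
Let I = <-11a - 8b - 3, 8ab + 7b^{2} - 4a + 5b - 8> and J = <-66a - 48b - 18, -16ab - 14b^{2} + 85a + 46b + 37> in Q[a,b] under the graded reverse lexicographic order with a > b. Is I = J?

Equality of ideals is decidable: compute both reduced Gröbner bases (unique for the ordering) and check whether they agree.
Buchberger on the first generating set:
f_1 = -11a - 8b - 3, LT = a.
f_2 = 8ab + 7b^{2} - 4a + 5b - 8, LT = ab.

S(f_1,f_2): lcm = ab. S = -\tfrac{13}{88}b^{2} + \tfrac{1}{2}a - \tfrac{31}{88}b + 1.
  reduce S modulo (f_1, f_2):
  remainder -\tfrac{13}{88}b^{2} - \tfrac{63}{88}b + \tfrac{19}{22} ≠ 0; add g_3 = -\tfrac{13}{88}b^{2} - \tfrac{63}{88}b + \tfrac{19}{22} to the basis.

The other S-polynomials (S(f_1,g_3), S(f_2,g_3)) all reduce to 0 modulo the current basis, so we have a Gröbner basis.
Inter-reduce: drop elements whose leading term is divisible by another's, tail-reduce, and make monic.
Reduced Gröbner basis: {b^{2} + \tfrac{63}{13}b - \tfrac{76}{13}, a + \tfrac{8}{11}b + \tfrac{3}{11}}.

Buchberger on the second generating set:
h_1 = -66a - 48b - 18, LT = a.
h_2 = -16ab - 14b^{2} + 85a + 46b + 37, LT = ab.

S(h_1,h_2): lcm = ab. S = -\tfrac{13}{88}b^{2} + \tfrac{85}{16}a + \tfrac{277}{88}b + \tfrac{37}{16}.
  reduce S modulo (h_1, h_2):
  remainder -\tfrac{13}{88}b^{2} - \tfrac{63}{88}b + \tfrac{19}{22} ≠ 0; add k_3 = -\tfrac{13}{88}b^{2} - \tfrac{63}{88}b + \tfrac{19}{22} to the basis.

The other S-polynomials (S(h_1,k_3), S(h_2,k_3)) all reduce to 0 modulo the current basis, so we have a Gröbner basis.
Inter-reduce: drop elements whose leading term is divisible by another's, tail-reduce, and make monic.
Reduced Gröbner basis: {b^{2} + \tfrac{63}{13}b - \tfrac{76}{13}, a + \tfrac{8}{11}b + \tfrac{3}{11}}.

The two bases agree; hence the ideals are identical.
The choice of monomial ordering does not affect the verdict — as long as both bases are computed under the same ordering, their equality decides ideal equality.

Yes, the ideals are equal.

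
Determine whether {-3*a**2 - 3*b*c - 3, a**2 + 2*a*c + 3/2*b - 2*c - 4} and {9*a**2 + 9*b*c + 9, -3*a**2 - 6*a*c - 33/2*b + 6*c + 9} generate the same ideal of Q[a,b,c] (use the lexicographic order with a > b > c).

Two ideals are equal iff their reduced Gröbner bases coincide (the reduced basis is unique for a fixed ordering).
Buchberger on the first generating set:
f_1 = -3*a**2 - 3*b*c - 3, LT = a**2.
f_2 = a**2 + 2*a*c + 3/2*b - 2*c - 4, LT = a**2.

S(f_1,f_2): lcm = a**2. S = -2*a*c + b*c - 3/2*b + 2*c + 5.
  reduce S modulo (f_1, f_2):
  remainder -2*a*c + b*c - 3/2*b + 2*c + 5 ≠ 0; add g_3 = -2*a*c + b*c - 3/2*b + 2*c + 5 to the basis.

S(f_1,g_3): lcm = a**2*c. S = 1/2*a*b*c - 3/4*a*b + a*c + 5/2*a + b*c**2 + c.
  reduce S modulo (f_1, f_2, g_3):
  remainder -3/4*a*b + 5/2*a + 1/4*b**2*c - 3/8*b**2 + b*c**2 + b*c + 1/2*b + 2*c + 5/2 ≠ 0; add g_4 = -3/4*a*b + 5/2*a + 1/4*b**2*c - 3/8*b**2 + b*c**2 + b*c + 1/2*b + 2*c + 5/2 to the basis.

S(g_3,g_4): lcm = a*b*c. S = 10/3*a*c + 1/3*b**2*c**2 - b**2*c + 3/4*b**2 + 4/3*b*c**3 + 4/3*b*c**2 - 1/3*b*c - 5/2*b + 8/3*c**2 + 10/3*c.
  reduce S modulo (f_1, f_2, g_3, g_4):
  remainder 1/3*b**2*c**2 - b**2*c + 3/4*b**2 + 4/3*b*c**3 + 4/3*b*c**2 + 4/3*b*c - 5*b + 8/3*c**2 + 20/3*c + 25/3 ≠ 0; add g_5 = 1/3*b**2*c**2 - b**2*c + 3/4*b**2 + 4/3*b*c**3 + 4/3*b*c**2 + 4/3*b*c - 5*b + 8/3*c**2 + 20/3*c + 25/3 to the basis.

The other S-polynomials (S(f_2,g_3), S(f_1,g_4), S(f_2,g_4), S(f_1,g_5), S(f_2,g_5), S(g_3,g_5), S(g_4,g_5)) all reduce to 0 modulo the current basis, so we have a Gröbner basis.
Inter-reduce: drop elements whose leading term is divisible by another's, tail-reduce, and make monic.
Reduced Gröbner basis: {a**2 + b*c + 1, a*b - 10/3*a - 1/3*b**2*c + 1/2*b**2 - 4/3*b*c**2 - 4/3*b*c - 2/3*b - 8/3*c - 10/3, a*c - 1/2*b*c + 3/4*b - c - 5/2, b**2*c**2 - 3*b**2*c + 9/4*b**2 + 4*b*c**3 + 4*b*c**2 + 4*b*c - 15*b + 8*c**2 + 20*c + 25}.

Buchberger on the second generating set:
h_1 = 9*a**2 + 9*b*c + 9, LT = a**2.
h_2 = -3*a**2 - 6*a*c - 33/2*b + 6*c + 9, LT = a**2.

S(h_1,h_2): lcm = a**2. S = -2*a*c + b*c - 11/2*b + 2*c + 4.
  reduce S modulo (h_1, h_2):
  remainder -2*a*c + b*c - 11/2*b + 2*c + 4 ≠ 0; add k_3 = -2*a*c + b*c - 11/2*b + 2*c + 4 to the basis.

S(h_1,k_3): lcm = a**2*c. S = 1/2*a*b*c - 11/4*a*b + a*c + 2*a + b*c**2 + c.
  reduce S modulo (h_1, h_2, k_3):
  remainder -11/4*a*b + 2*a + 1/4*b**2*c - 11/8*b**2 + b*c**2 + b*c - 7/4*b + 2*c + 2 ≠ 0; add k_4 = -11/4*a*b + 2*a + 1/4*b**2*c - 11/8*b**2 + b*c**2 + b*c - 7/4*b + 2*c + 2 to the basis.

S(k_3,k_4): lcm = a*b*c. S = 8/11*a*c + 1/11*b**2*c**2 - b**2*c + 11/4*b**2 + 4/11*b*c**3 + 4/11*b*c**2 - 18/11*b*c - 2*b + 8/11*c**2 + 8/11*c.
  reduce S modulo (h_1, h_2, k_3, k_4):
  remainder 1/11*b**2*c**2 - b**2*c + 11/4*b**2 + 4/11*b*c**3 + 4/11*b*c**2 - 14/11*b*c - 4*b + 8/11*c**2 + 16/11*c + 16/11 ≠ 0; add k_5 = 1/11*b**2*c**2 - b**2*c + 11/4*b**2 + 4/11*b*c**3 + 4/11*b*c**2 - 14/11*b*c - 4*b + 8/11*c**2 + 16/11*c + 16/11 to the basis.

The other S-polynomials (S(h_2,k_3), S(h_1,k_4), S(h_2,k_4), S(h_1,k_5), S(h_2,k_5), S(k_3,k_5), S(k_4,k_5)) all reduce to 0 modulo the current basis, so we have a Gröbner basis.
Inter-reduce: drop elements whose leading term is divisible by another's, tail-reduce, and make monic.
Reduced Gröbner basis: {a**2 + b*c + 1, a*b - 8/11*a - 1/11*b**2*c + 1/2*b**2 - 4/11*b*c**2 - 4/11*b*c + 7/11*b - 8/11*c - 8/11, a*c - 1/2*b*c + 11/4*b - c - 2, b**2*c**2 - 11*b**2*c + 121/4*b**2 + 4*b*c**3 + 4*b*c**2 - 14*b*c - 44*b + 8*c**2 + 16*c + 16}.

The bases are distinct; the ideals are different.
The same test decides containment: I ⊆ J iff every generator of I reduces to 0 modulo a Gröbner basis of J.

No, the ideals differ.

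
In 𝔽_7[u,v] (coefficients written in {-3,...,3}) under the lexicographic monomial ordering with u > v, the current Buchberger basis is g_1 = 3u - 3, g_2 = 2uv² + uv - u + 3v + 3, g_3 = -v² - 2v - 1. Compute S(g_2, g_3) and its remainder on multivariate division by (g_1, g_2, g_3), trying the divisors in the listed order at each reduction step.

S(g_2, g_3) = 2uv + 2u - 2v - 2; remainder on division = 0.

lcm(LM(g_2), LM(g_3)) = uv².
S = (lcm/LT(g_2))·g_2 − (lcm/LT(g_3))·g_3 = 2uv + 2u - 2v - 2.
Reduce S modulo (g_1, g_2, g_3) in that order:
  leading term uv: subtract (3v)·g_1 from 2uv + 2u - 2v - 2 → 2u - 2
  leading term u: subtract (3)·g_1 from 2u - 2 → 0
The remainder is 0, so this S-polynomial contributes no new basis element.
An S-polynomial is built so that the two leading terms cancel; whether anything survives reduction is exactly the Gröbner-basis criterion.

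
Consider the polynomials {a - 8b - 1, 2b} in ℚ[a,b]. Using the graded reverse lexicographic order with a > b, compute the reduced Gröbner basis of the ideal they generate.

G = {a - 1, b}

Buchberger's algorithm terminates because the ascending chain of leading-term ideals stabilizes.

f_1 = a - 8b - 1, LT = a.
f_2 = 2b, LT = b.

The S-polynomials (S(f_1,f_2)) all reduce to 0 modulo the current basis, so we have a Gröbner basis.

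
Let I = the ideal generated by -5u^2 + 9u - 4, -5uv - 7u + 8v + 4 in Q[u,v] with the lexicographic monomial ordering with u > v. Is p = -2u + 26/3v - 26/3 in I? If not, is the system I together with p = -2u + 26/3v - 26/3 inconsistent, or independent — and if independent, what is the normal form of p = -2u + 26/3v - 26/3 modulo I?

Adjoining -2u + 26/3v - 26/3 makes the ideal the whole ring: the system is inconsistent.

First compute the reduced Gröbner basis of I by Buchberger's algorithm.
f_1 = -5u^2 + 9u - 4, LT = u^2.
f_2 = -5uv - 7u + 8v + 4, LT = uv.

S(f_1,f_2): lcm = u^2v. S = -7/5u^2 - 1/5uv + 4/5u + 4/5v.
  leading term u^2: subtract (7/25)·f_1 from -7/5u^2 - 1/5uv + 4/5u + 4/5v → -1/5uv - 43/25u + 4/5v + 28/25
  leading term uv: subtract (1/25)·f_2 from -1/5uv - 43/25u + 4/5v + 28/25 → -36/25u + 12/25v + 24/25
  leading term u: no divisor's leading term divides it; move -36/25u to the remainder.
  leading term v: no divisor's leading term divides it; move 12/25v to the remainder.
  leading term 1: no divisor's leading term divides it; move 24/25 to the remainder.
  remainder -36/25u + 12/25v + 24/25 ≠ 0; add h_3 = -36/25u + 12/25v + 24/25 to the basis.

S(f_2,h_3): lcm = uv. S = 7/5u + 1/3v^2 - 14/15v - 4/5.
  leading term u: subtract (-35/36)·h_3 from 7/5u + 1/3v^2 - 14/15v - 4/5 → 1/3v^2 - 7/15v + 2/15
  leading term v^2: no divisor's leading term divides it; move 1/3v^2 to the remainder.
  leading term v: no divisor's leading term divides it; move -7/15v to the remainder.
  leading term 1: no divisor's leading term divides it; move 2/15 to the remainder.
  remainder 1/3v^2 - 7/15v + 2/15 ≠ 0; add h_4 = 1/3v^2 - 7/15v + 2/15 to the basis.

The other S-polynomials (S(f_1,h_3), S(f_1,h_4), S(f_2,h_4), S(h_3,h_4)) all reduce to 0 modulo the current basis, so we have a Gröbner basis.
Inter-reduce: drop elements whose leading term is divisible by another's, tail-reduce, and make monic.
Reduced Gröbner basis: {u - 1/3v - 2/3, v^2 - 7/5v + 2/5}.
Label its elements g_1 = u - 1/3v - 2/3, g_2 = v^2 - 7/5v + 2/5.

Reduce p = -2u + 26/3v - 26/3 modulo G:
  leading term u: subtract (-2)·g_1 from -2u + 26/3v - 26/3 → 8v - 10
  leading term v: no divisor's leading term divides it; move 8v to the remainder.
  leading term 1: no divisor's leading term divides it; move -10 to the remainder.
  normal form = 8v - 10.
The normal form is nonzero, so p ∉ I. Since p minus its normal form lies in I, I + (p) = I + (r) where r = 8v - 10; decide whether this ideal is the whole ring.
Run Buchberger on G together with r (pairs among the g_i already reduce to 0 since G is a Gröbner basis):
g_1 = u - 1/3v - 2/3, LT = u.
g_2 = v^2 - 7/5v + 2/5, LT = v^2.
r = 8v - 10, LT = v.

S(g_2,r): lcm = v^2. S = -3/20v + 2/5.
  leading term v: subtract (-3/160)·r from -3/20v + 2/5 → 17/80
  leading term 1: no divisor's leading term divides it; move 17/80 to the remainder.
  remainder 17/80 ≠ 0; add m_4 = 17/80 to the basis.

The other S-polynomials (S(g_1,g_2), S(g_1,r), S(g_1,m_4), S(g_2,m_4), S(r,m_4)) all reduce to 0 modulo the current basis, so we have a Gröbner basis.
Inter-reduce: drop elements whose leading term is divisible by another's, tail-reduce, and make monic.
Reduced Gröbner basis: {1}.
The reduced Gröbner basis of I + (p) is {1}: the ideal is the whole ring, so the enlarged system has no common solution — adjoining p is inconsistent.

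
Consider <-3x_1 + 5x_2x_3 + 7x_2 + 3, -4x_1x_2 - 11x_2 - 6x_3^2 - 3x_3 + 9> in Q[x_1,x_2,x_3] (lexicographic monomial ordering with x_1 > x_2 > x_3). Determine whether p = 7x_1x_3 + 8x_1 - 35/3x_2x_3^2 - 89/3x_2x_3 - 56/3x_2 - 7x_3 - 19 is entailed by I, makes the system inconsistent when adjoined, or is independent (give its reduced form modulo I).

First compute the reduced Gröbner basis of I by Buchberger's algorithm.
f_1 = -3x_1 + 5x_2x_3 + 7x_2 + 3, LT = x_1.
f_2 = -4x_1x_2 - 11x_2 - 6x_3^2 - 3x_3 + 9, LT = x_1x_2.

S(f_1,f_2): lcm = x_1x_2. S = -5/3x_2^2x_3 - 7/3x_2^2 - 15/4x_2 - 3/2x_3^2 - 3/4x_3 + 9/4.
  leading term x_2^2x_3: no divisor's leading term divides it; move -5/3x_2^2x_3 to the remainder.
  leading term x_2^2: no divisor's leading term divides it; move -7/3x_2^2 to the remainder.
  leading term x_2: no divisor's leading term divides it; move -15/4x_2 to the remainder.
  leading term x_3^2: no divisor's leading term divides it; move -3/2x_3^2 to the remainder.
  leading term x_3: no divisor's leading term divides it; move -3/4x_3 to the remainder.
  leading term 1: no divisor's leading term divides it; move 9/4 to the remainder.
  remainder -5/3x_2^2x_3 - 7/3x_2^2 - 15/4x_2 - 3/2x_3^2 - 3/4x_3 + 9/4 ≠ 0; add h_3 = -5/3x_2^2x_3 - 7/3x_2^2 - 15/4x_2 - 3/2x_3^2 - 3/4x_3 + 9/4 to the basis.

The other S-polynomials (S(f_1,h_3), S(f_2,h_3)) all reduce to 0 modulo the current basis, so we have a Gröbner basis.
Inter-reduce: drop elements whose leading term is divisible by another's, tail-reduce, and make monic.
Reduced Gröbner basis: {x_1 - 5/3x_2x_3 - 7/3x_2 - 1, x_2^2x_3 + 7/5x_2^2 + 9/4x_2 + 9/10x_3^2 + 9/20x_3 - 27/20}.
Label its elements g_1 = x_1 - 5/3x_2x_3 - 7/3x_2 - 1, g_2 = x_2^2x_3 + 7/5x_2^2 + 9/4x_2 + 9/10x_3^2 + 9/20x_3 - 27/20.

Reduce p = 7x_1x_3 + 8x_1 - 35/3x_2x_3^2 - 89/3x_2x_3 - 56/3x_2 - 7x_3 - 19 modulo G:
  leading term x_1x_3: subtract (7x_3)·g_1 from 7x_1x_3 + 8x_1 - 35/3x_2x_3^2 - 89/3x_2x_3 - 56/3x_2 - 7x_3 - 19 → 8x_1 - 40/3x_2x_3 - 56/3x_2 - 19
  leading term x_1: subtract (8)·g_1 from 8x_1 - 40/3x_2x_3 - 56/3x_2 - 19 → -11
  leading term 1: no divisor's leading term divides it; move -11 to the remainder.
  normal form = -11.
The normal form is nonzero, so p ∉ I. Since p minus its normal form lies in I, I + (p) = I + (r) where r = -11; decide whether this ideal is the whole ring.
Here r = -11 is a nonzero constant, hence a unit: 1 ∈ I + (p), the Gröbner basis of I + (p) is {1}, and the enlarged system has no common solution — adjoining p is inconsistent.

Adjoining 7x_1x_3 + 8x_1 - 35/3x_2x_3^2 - 89/3x_2x_3 - 56/3x_2 - 7x_3 - 19 makes the ideal the whole ring: the system is inconsistent.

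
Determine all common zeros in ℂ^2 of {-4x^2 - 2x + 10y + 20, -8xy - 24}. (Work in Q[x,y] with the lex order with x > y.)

{(-3, 1), (5/4 - sqrt(15)*I/4, -3/2 - 3*sqrt(15)*I/10), (5/4 + sqrt(15)*I/4, -3/2 + 3*sqrt(15)*I/10)}

Compute a lex Gröbner basis by Buchberger's algorithm.
f_1 = -4x^2 - 2x + 10y + 20, LT = x^2.
f_2 = -8xy - 24, LT = xy.

S(f_1,f_2): lcm = x^2y. S = 1/2xy - 3x - 5/2y^2 - 5y.
  leading term xy: subtract (-1/16)·f_2 from 1/2xy - 3x - 5/2y^2 - 5y → -3x - 5/2y^2 - 5y - 3/2
  leading term x: no divisor's leading term divides it; move -3x to the remainder.
  leading term y^2: no divisor's leading term divides it; move -5/2y^2 to the remainder.
  leading term y: no divisor's leading term divides it; move -5y to the remainder.
  leading term 1: no divisor's leading term divides it; move -3/2 to the remainder.
  remainder -3x - 5/2y^2 - 5y - 3/2 ≠ 0; add h_3 = -3x - 5/2y^2 - 5y - 3/2 to the basis.

S(f_2,h_3): lcm = xy. S = -5/6y^3 - 5/3y^2 - 1/2y + 3.
  leading term y^3: no divisor's leading term divides it; move -5/6y^3 to the remainder.
  leading term y^2: no divisor's leading term divides it; move -5/3y^2 to the remainder.
  leading term y: no divisor's leading term divides it; move -1/2y to the remainder.
  leading term 1: no divisor's leading term divides it; move 3 to the remainder.
  remainder -5/6y^3 - 5/3y^2 - 1/2y + 3 ≠ 0; add h_4 = -5/6y^3 - 5/3y^2 - 1/2y + 3 to the basis.

The other S-polynomials (S(f_1,h_3), S(f_1,h_4), S(f_2,h_4), S(h_3,h_4)) all reduce to 0 modulo the current basis, so we have a Gröbner basis.
Inter-reduce: drop elements whose leading term is divisible by another's, tail-reduce, and make monic.
Reduced Gröbner basis: {x + 5/6y^2 + 5/3y + 1/2, y^3 + 2y^2 + 3/5y - 18/5}.

Since the basis is lex-ordered, y^3 + 2y^2 + 3/5y - 18/5 is univariate in y. Its roots are {1, -3/2 - 3*sqrt(15)*I/10, -3/2 + 3*sqrt(15)*I/10}. Back-substituting each root into the other basis elements fixes the other coordinates.
  y = 1: the earlier basis element becomes x + 3 = 0, giving x = -3 — point (-3, 1).
  y = -3/2 - 3*sqrt(15)*I/10: the earlier basis element becomes x - 5/4 + sqrt(15)*I/4 = 0, giving x = 5/4 - sqrt(15)*I/4 — point (5/4 - sqrt(15)*I/4, -3/2 - 3*sqrt(15)*I/10).
  y = -3/2 + 3*sqrt(15)*I/10: the earlier basis element becomes x - 5/4 - sqrt(15)*I/4 = 0, giving x = 5/4 + sqrt(15)*I/4 — point (5/4 + sqrt(15)*I/4, -3/2 + 3*sqrt(15)*I/10).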